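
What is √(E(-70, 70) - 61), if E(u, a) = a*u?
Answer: 11*I*√41 ≈ 70.434*I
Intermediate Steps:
√(E(-70, 70) - 61) = √(70*(-70) - 61) = √(-4900 - 61) = √(-4961) = 11*I*√41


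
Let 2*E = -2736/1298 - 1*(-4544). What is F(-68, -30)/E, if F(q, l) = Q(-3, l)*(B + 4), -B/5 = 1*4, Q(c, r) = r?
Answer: 77880/368461 ≈ 0.21137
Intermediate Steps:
E = 1473844/649 (E = (-2736/1298 - 1*(-4544))/2 = (-2736*1/1298 + 4544)/2 = (-1368/649 + 4544)/2 = (1/2)*(2947688/649) = 1473844/649 ≈ 2270.9)
B = -20 (B = -5*4 = -20)
F(q, l) = -16*l (F(q, l) = l*(-20 + 4) = l*(-16) = -16*l)
F(-68, -30)/E = (-16*(-30))/(1473844/649) = 480*(649/1473844) = 77880/368461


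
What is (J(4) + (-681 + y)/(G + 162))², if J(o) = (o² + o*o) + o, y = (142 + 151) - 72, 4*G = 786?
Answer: 619611664/514089 ≈ 1205.3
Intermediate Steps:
G = 393/2 (G = (¼)*786 = 393/2 ≈ 196.50)
y = 221 (y = 293 - 72 = 221)
J(o) = o + 2*o² (J(o) = (o² + o²) + o = 2*o² + o = o + 2*o²)
(J(4) + (-681 + y)/(G + 162))² = (4*(1 + 2*4) + (-681 + 221)/(393/2 + 162))² = (4*(1 + 8) - 460/717/2)² = (4*9 - 460*2/717)² = (36 - 920/717)² = (24892/717)² = 619611664/514089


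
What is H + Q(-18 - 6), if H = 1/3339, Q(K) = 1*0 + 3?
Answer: 10018/3339 ≈ 3.0003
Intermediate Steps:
Q(K) = 3 (Q(K) = 0 + 3 = 3)
H = 1/3339 ≈ 0.00029949
H + Q(-18 - 6) = 1/3339 + 3 = 10018/3339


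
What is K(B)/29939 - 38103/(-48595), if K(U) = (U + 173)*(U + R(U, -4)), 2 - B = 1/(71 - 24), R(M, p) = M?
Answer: 2594285490933/3213842522345 ≈ 0.80722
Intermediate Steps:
B = 93/47 (B = 2 - 1/(71 - 24) = 2 - 1/47 = 93/47 ≈ 1.9787)
K(U) = 2*U*(173 + U) (K(U) = (U + 173)*(U + U) = (173 + U)*(2*U) = 2*U*(173 + U))
K(B)/29939 - 38103/(-48595) = (2*(93/47)*(173 + 93/47))/29939 - 38103/(-48595) = (2*(93/47)*(8224/47))*(1/29939) - 38103*(-1/48595) = (1529664/2209)*(1/29939) + 38103/48595 = 1529664/66135251 + 38103/48595 = 2594285490933/3213842522345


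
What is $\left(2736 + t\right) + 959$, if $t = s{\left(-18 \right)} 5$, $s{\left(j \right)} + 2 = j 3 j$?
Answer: $8545$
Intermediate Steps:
$s{\left(j \right)} = -2 + 3 j^{2}$ ($s{\left(j \right)} = -2 + j 3 j = -2 + 3 j j = -2 + 3 j^{2}$)
$t = 4850$ ($t = \left(-2 + 3 \left(-18\right)^{2}\right) 5 = \left(-2 + 3 \cdot 324\right) 5 = \left(-2 + 972\right) 5 = 970 \cdot 5 = 4850$)
$\left(2736 + t\right) + 959 = \left(2736 + 4850\right) + 959 = 7586 + 959 = 8545$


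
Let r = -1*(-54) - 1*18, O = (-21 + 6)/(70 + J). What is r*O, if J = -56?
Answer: -270/7 ≈ -38.571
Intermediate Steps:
O = -15/14 (O = (-21 + 6)/(70 - 56) = -15/14 ≈ -1.0714)
r = 36 (r = 54 - 18 = 36)
r*O = 36*(-15/14) = -270/7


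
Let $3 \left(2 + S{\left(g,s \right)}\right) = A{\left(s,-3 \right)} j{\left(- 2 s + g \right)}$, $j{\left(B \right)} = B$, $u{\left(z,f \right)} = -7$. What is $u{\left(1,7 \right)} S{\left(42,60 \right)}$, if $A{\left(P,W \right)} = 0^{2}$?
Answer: $14$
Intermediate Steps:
$A{\left(P,W \right)} = 0$
$S{\left(g,s \right)} = -2$ ($S{\left(g,s \right)} = -2 + \frac{0 \left(- 2 s + g\right)}{3} = -2 + \frac{0 \left(g - 2 s\right)}{3} = -2 + \frac{1}{3} \cdot 0 = -2 + 0 = -2$)
$u{\left(1,7 \right)} S{\left(42,60 \right)} = \left(-7\right) \left(-2\right) = 14$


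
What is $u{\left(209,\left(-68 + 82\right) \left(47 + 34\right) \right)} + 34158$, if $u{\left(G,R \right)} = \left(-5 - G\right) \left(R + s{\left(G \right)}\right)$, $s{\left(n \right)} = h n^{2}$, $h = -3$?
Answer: $27834684$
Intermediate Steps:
$s{\left(n \right)} = - 3 n^{2}$
$u{\left(G,R \right)} = \left(-5 - G\right) \left(R - 3 G^{2}\right)$
$u{\left(209,\left(-68 + 82\right) \left(47 + 34\right) \right)} + 34158 = \left(- 5 \left(-68 + 82\right) \left(47 + 34\right) + 3 \cdot 209^{3} + 15 \cdot 209^{2} - 209 \left(-68 + 82\right) \left(47 + 34\right)\right) + 34158 = \left(- 5 \cdot 14 \cdot 81 + 3 \cdot 9129329 + 15 \cdot 43681 - 209 \cdot 14 \cdot 81\right) + 34158 = \left(\left(-5\right) 1134 + 27387987 + 655215 - 209 \cdot 1134\right) + 34158 = \left(-5670 + 27387987 + 655215 - 237006\right) + 34158 = 27800526 + 34158 = 27834684$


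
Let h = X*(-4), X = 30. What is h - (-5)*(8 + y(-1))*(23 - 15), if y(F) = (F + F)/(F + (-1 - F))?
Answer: 280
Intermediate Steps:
y(F) = -2*F (y(F) = (2*F)/(-1) = (2*F)*(-1) = -2*F)
h = -120 (h = 30*(-4) = -120)
h - (-5)*(8 + y(-1))*(23 - 15) = -120 - (-5)*(8 - 2*(-1))*(23 - 15) = -120 - (-5)*(8 + 2)*8 = -120 - (-5)*10*8 = -120 - (-5)*80 = -120 - 1*(-400) = -120 + 400 = 280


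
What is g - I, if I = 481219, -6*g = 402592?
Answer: -1644953/3 ≈ -5.4832e+5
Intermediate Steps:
g = -201296/3 (g = -1/6*402592 = -201296/3 ≈ -67099.)
g - I = -201296/3 - 1*481219 = -201296/3 - 481219 = -1644953/3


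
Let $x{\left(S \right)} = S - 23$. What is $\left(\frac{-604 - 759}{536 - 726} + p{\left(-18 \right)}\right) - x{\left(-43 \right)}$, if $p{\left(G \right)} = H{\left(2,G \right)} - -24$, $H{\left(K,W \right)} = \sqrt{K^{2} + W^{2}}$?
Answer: $\frac{18463}{190} + 2 \sqrt{82} \approx 115.28$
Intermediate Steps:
$p{\left(G \right)} = 24 + \sqrt{4 + G^{2}}$ ($p{\left(G \right)} = \sqrt{2^{2} + G^{2}} - -24 = \sqrt{4 + G^{2}} + 24 = 24 + \sqrt{4 + G^{2}}$)
$x{\left(S \right)} = -23 + S$ ($x{\left(S \right)} = S - 23 = -23 + S$)
$\left(\frac{-604 - 759}{536 - 726} + p{\left(-18 \right)}\right) - x{\left(-43 \right)} = \left(\frac{-604 - 759}{536 - 726} + \left(24 + \sqrt{4 + \left(-18\right)^{2}}\right)\right) - \left(-23 - 43\right) = \left(- \frac{1363}{-190} + \left(24 + \sqrt{4 + 324}\right)\right) - -66 = \left(\left(-1363\right) \left(- \frac{1}{190}\right) + \left(24 + \sqrt{328}\right)\right) + 66 = \left(\frac{1363}{190} + \left(24 + 2 \sqrt{82}\right)\right) + 66 = \left(\frac{5923}{190} + 2 \sqrt{82}\right) + 66 = \frac{18463}{190} + 2 \sqrt{82}$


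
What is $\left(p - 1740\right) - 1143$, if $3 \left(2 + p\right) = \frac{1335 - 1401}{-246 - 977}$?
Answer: $- \frac{3528333}{1223} \approx -2885.0$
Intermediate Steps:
$p = - \frac{2424}{1223}$ ($p = -2 + \frac{\left(1335 - 1401\right) \frac{1}{-246 - 977}}{3} = -2 + \frac{\left(-66\right) \frac{1}{-1223}}{3} = -2 + \frac{\left(-66\right) \left(- \frac{1}{1223}\right)}{3} = -2 + \frac{1}{3} \cdot \frac{66}{1223} = -2 + \frac{22}{1223} = - \frac{2424}{1223} \approx -1.982$)
$\left(p - 1740\right) - 1143 = \left(- \frac{2424}{1223} - 1740\right) - 1143 = - \frac{2130444}{1223} - 1143 = - \frac{3528333}{1223}$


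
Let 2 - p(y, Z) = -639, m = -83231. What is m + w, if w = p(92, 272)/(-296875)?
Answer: -24709203766/296875 ≈ -83231.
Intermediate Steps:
p(y, Z) = 641 (p(y, Z) = 2 - 1*(-639) = 2 + 639 = 641)
w = -641/296875 (w = 641/(-296875) = 641*(-1/296875) = -641/296875 ≈ -0.0021592)
m + w = -83231 - 641/296875 = -24709203766/296875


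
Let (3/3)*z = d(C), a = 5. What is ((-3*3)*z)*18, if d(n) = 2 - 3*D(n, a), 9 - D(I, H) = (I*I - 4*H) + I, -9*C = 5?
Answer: 13890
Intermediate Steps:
C = -5/9 (C = -⅑*5 = -5/9 ≈ -0.55556)
D(I, H) = 9 - I - I² + 4*H (D(I, H) = 9 - ((I*I - 4*H) + I) = 9 - ((I² - 4*H) + I) = 9 - (I + I² - 4*H) = 9 + (-I - I² + 4*H) = 9 - I - I² + 4*H)
d(n) = -85 + 3*n + 3*n² (d(n) = 2 - 3*(9 - n - n² + 4*5) = 2 - 3*(9 - n - n² + 20) = 2 - 3*(29 - n - n²) = 2 + (-87 + 3*n + 3*n²) = -85 + 3*n + 3*n²)
z = -2315/27 (z = -85 + 3*(-5/9) + 3*(-5/9)² = -85 - 5/3 + 3*(25/81) = -85 - 5/3 + 25/27 = -2315/27 ≈ -85.741)
((-3*3)*z)*18 = (-3*3*(-2315/27))*18 = -9*(-2315/27)*18 = (2315/3)*18 = 13890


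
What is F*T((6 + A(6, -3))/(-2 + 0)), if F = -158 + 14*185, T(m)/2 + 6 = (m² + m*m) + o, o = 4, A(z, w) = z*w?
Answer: 340480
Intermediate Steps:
A(z, w) = w*z
T(m) = -4 + 4*m² (T(m) = -12 + 2*((m² + m*m) + 4) = -12 + 2*((m² + m²) + 4) = -12 + 2*(2*m² + 4) = -12 + 2*(4 + 2*m²) = -12 + (8 + 4*m²) = -4 + 4*m²)
F = 2432 (F = -158 + 2590 = 2432)
F*T((6 + A(6, -3))/(-2 + 0)) = 2432*(-4 + 4*((6 - 3*6)/(-2 + 0))²) = 2432*(-4 + 4*((6 - 18)/(-2))²) = 2432*(-4 + 4*(-12*(-½))²) = 2432*(-4 + 4*6²) = 2432*(-4 + 4*36) = 2432*(-4 + 144) = 2432*140 = 340480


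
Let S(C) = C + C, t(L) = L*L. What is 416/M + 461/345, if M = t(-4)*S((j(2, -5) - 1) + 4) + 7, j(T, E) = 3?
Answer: 235259/68655 ≈ 3.4267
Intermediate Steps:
t(L) = L**2
S(C) = 2*C
M = 199 (M = (-4)**2*(2*((3 - 1) + 4)) + 7 = 16*(2*(2 + 4)) + 7 = 16*(2*6) + 7 = 16*12 + 7 = 192 + 7 = 199)
416/M + 461/345 = 416/199 + 461/345 = 235259/68655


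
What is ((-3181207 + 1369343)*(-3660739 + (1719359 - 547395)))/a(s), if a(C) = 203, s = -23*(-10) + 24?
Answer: 4509321826600/203 ≈ 2.2213e+10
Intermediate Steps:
s = 254 (s = 230 + 24 = 254)
((-3181207 + 1369343)*(-3660739 + (1719359 - 547395)))/a(s) = ((-3181207 + 1369343)*(-3660739 + (1719359 - 547395)))/203 = -1811864*(-3660739 + 1171964)*(1/203) = -1811864*(-2488775)*(1/203) = 4509321826600*(1/203) = 4509321826600/203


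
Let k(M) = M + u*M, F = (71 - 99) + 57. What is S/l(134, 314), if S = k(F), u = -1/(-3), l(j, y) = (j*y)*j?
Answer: 29/4228638 ≈ 6.8580e-6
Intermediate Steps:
l(j, y) = y*j²
F = 29 (F = -28 + 57 = 29)
u = ⅓ (u = -1*(-⅓) = ⅓ ≈ 0.33333)
k(M) = 4*M/3 (k(M) = M + M/3 = 4*M/3)
S = 116/3 (S = (4/3)*29 = 116/3 ≈ 38.667)
S/l(134, 314) = 116/(3*((314*134²))) = 116/(3*((314*17956))) = (116/3)/5638184 = (116/3)*(1/5638184) = 29/4228638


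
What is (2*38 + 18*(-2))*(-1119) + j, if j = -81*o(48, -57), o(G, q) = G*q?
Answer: 176856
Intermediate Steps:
j = 221616 (j = -3888*(-57) = -81*(-2736) = 221616)
(2*38 + 18*(-2))*(-1119) + j = (2*38 + 18*(-2))*(-1119) + 221616 = (76 - 36)*(-1119) + 221616 = 40*(-1119) + 221616 = -44760 + 221616 = 176856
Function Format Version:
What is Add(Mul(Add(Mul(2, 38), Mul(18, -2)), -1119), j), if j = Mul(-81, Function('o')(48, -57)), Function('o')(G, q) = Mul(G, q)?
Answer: 176856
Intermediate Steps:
j = 221616 (j = Mul(-81, Mul(48, -57)) = Mul(-81, -2736) = 221616)
Add(Mul(Add(Mul(2, 38), Mul(18, -2)), -1119), j) = Add(Mul(Add(Mul(2, 38), Mul(18, -2)), -1119), 221616) = Add(Mul(Add(76, -36), -1119), 221616) = Add(Mul(40, -1119), 221616) = Add(-44760, 221616) = 176856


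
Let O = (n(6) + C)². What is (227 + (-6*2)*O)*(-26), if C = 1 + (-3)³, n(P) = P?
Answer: 118898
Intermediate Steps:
C = -26 (C = 1 - 27 = -26)
O = 400 (O = (6 - 26)² = (-20)² = 400)
(227 + (-6*2)*O)*(-26) = (227 - 6*2*400)*(-26) = (227 - 12*400)*(-26) = (227 - 4800)*(-26) = -4573*(-26) = 118898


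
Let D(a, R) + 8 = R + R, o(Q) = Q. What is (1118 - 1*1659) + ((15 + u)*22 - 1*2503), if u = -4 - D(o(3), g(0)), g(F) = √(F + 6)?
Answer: -2626 - 44*√6 ≈ -2733.8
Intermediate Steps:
g(F) = √(6 + F)
D(a, R) = -8 + 2*R (D(a, R) = -8 + (R + R) = -8 + 2*R)
u = 4 - 2*√6 (u = -4 - (-8 + 2*√(6 + 0)) = -4 - (-8 + 2*√6) = -4 + (8 - 2*√6) = 4 - 2*√6 ≈ -0.89898)
(1118 - 1*1659) + ((15 + u)*22 - 1*2503) = (1118 - 1*1659) + ((15 + (4 - 2*√6))*22 - 1*2503) = (1118 - 1659) + ((19 - 2*√6)*22 - 2503) = -541 + ((418 - 44*√6) - 2503) = -541 + (-2085 - 44*√6) = -2626 - 44*√6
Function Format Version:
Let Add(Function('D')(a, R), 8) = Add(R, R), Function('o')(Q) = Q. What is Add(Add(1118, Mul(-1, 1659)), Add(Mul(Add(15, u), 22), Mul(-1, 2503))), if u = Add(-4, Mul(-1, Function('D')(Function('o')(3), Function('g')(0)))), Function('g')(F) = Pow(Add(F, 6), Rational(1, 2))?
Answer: Add(-2626, Mul(-44, Pow(6, Rational(1, 2)))) ≈ -2733.8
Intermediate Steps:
Function('g')(F) = Pow(Add(6, F), Rational(1, 2))
Function('D')(a, R) = Add(-8, Mul(2, R)) (Function('D')(a, R) = Add(-8, Add(R, R)) = Add(-8, Mul(2, R)))
u = Add(4, Mul(-2, Pow(6, Rational(1, 2)))) (u = Add(-4, Mul(-1, Add(-8, Mul(2, Pow(Add(6, 0), Rational(1, 2)))))) = Add(-4, Mul(-1, Add(-8, Mul(2, Pow(6, Rational(1, 2)))))) = Add(-4, Add(8, Mul(-2, Pow(6, Rational(1, 2))))) = Add(4, Mul(-2, Pow(6, Rational(1, 2)))) ≈ -0.89898)
Add(Add(1118, Mul(-1, 1659)), Add(Mul(Add(15, u), 22), Mul(-1, 2503))) = Add(Add(1118, Mul(-1, 1659)), Add(Mul(Add(15, Add(4, Mul(-2, Pow(6, Rational(1, 2))))), 22), Mul(-1, 2503))) = Add(Add(1118, -1659), Add(Mul(Add(19, Mul(-2, Pow(6, Rational(1, 2)))), 22), -2503)) = Add(-541, Add(Add(418, Mul(-44, Pow(6, Rational(1, 2)))), -2503)) = Add(-541, Add(-2085, Mul(-44, Pow(6, Rational(1, 2))))) = Add(-2626, Mul(-44, Pow(6, Rational(1, 2))))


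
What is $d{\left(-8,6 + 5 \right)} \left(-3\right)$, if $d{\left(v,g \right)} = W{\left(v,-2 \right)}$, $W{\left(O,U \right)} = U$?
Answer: $6$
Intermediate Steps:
$d{\left(v,g \right)} = -2$
$d{\left(-8,6 + 5 \right)} \left(-3\right) = \left(-2\right) \left(-3\right) = 6$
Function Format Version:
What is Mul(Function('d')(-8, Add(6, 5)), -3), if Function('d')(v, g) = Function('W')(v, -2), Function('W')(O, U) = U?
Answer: 6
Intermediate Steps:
Function('d')(v, g) = -2
Mul(Function('d')(-8, Add(6, 5)), -3) = Mul(-2, -3) = 6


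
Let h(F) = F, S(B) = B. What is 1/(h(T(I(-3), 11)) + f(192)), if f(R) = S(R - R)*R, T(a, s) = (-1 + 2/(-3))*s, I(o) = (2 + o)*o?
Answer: -3/55 ≈ -0.054545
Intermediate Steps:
I(o) = o*(2 + o)
T(a, s) = -5*s/3 (T(a, s) = (-1 + 2*(-1/3))*s = (-1 - 2/3)*s = -5*s/3)
f(R) = 0 (f(R) = (R - R)*R = 0*R = 0)
1/(h(T(I(-3), 11)) + f(192)) = 1/(-5/3*11 + 0) = 1/(-55/3 + 0) = 1/(-55/3) = -3/55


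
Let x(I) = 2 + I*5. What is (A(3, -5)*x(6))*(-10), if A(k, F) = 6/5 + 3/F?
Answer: -192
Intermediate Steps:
x(I) = 2 + 5*I
A(k, F) = 6/5 + 3/F (A(k, F) = 6*(1/5) + 3/F = 6/5 + 3/F)
(A(3, -5)*x(6))*(-10) = ((6/5 + 3/(-5))*(2 + 5*6))*(-10) = ((6/5 + 3*(-1/5))*(2 + 30))*(-10) = ((6/5 - 3/5)*32)*(-10) = ((3/5)*32)*(-10) = (96/5)*(-10) = -192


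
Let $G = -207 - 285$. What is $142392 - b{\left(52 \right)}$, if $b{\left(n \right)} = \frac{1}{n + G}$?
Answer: $\frac{62652481}{440} \approx 1.4239 \cdot 10^{5}$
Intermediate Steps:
$G = -492$
$b{\left(n \right)} = \frac{1}{-492 + n}$ ($b{\left(n \right)} = \frac{1}{n - 492} = \frac{1}{-492 + n}$)
$142392 - b{\left(52 \right)} = 142392 - \frac{1}{-492 + 52} = 142392 - \frac{1}{-440} = 142392 - - \frac{1}{440} = 142392 + \frac{1}{440} = \frac{62652481}{440}$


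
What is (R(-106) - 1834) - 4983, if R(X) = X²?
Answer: 4419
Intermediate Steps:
(R(-106) - 1834) - 4983 = ((-106)² - 1834) - 4983 = (11236 - 1834) - 4983 = 9402 - 4983 = 4419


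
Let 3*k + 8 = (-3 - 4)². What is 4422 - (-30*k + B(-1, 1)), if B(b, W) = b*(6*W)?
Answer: 4838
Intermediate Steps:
B(b, W) = 6*W*b
k = 41/3 (k = -8/3 + (-3 - 4)²/3 = -8/3 + (⅓)*(-7)² = -8/3 + (⅓)*49 = -8/3 + 49/3 = 41/3 ≈ 13.667)
4422 - (-30*k + B(-1, 1)) = 4422 - (-30*41/3 + 6*1*(-1)) = 4422 - (-410 - 6) = 4422 - 1*(-416) = 4422 + 416 = 4838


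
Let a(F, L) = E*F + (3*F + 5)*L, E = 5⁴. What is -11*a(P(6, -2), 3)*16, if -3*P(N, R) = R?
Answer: -231088/3 ≈ -77029.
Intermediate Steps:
P(N, R) = -R/3
E = 625
a(F, L) = 625*F + L*(5 + 3*F) (a(F, L) = 625*F + (3*F + 5)*L = 625*F + (5 + 3*F)*L = 625*F + L*(5 + 3*F))
-11*a(P(6, -2), 3)*16 = -11*(5*3 + 625*(-⅓*(-2)) + 3*(-⅓*(-2))*3)*16 = -11*(15 + 625*(⅔) + 3*(⅔)*3)*16 = -11*(15 + 1250/3 + 6)*16 = -11*1313/3*16 = -14443/3*16 = -231088/3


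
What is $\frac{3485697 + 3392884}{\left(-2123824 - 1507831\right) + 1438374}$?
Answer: $- \frac{6878581}{2193281} \approx -3.1362$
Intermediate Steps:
$\frac{3485697 + 3392884}{\left(-2123824 - 1507831\right) + 1438374} = \frac{6878581}{\left(-2123824 - 1507831\right) + 1438374} = \frac{6878581}{-3631655 + 1438374} = \frac{6878581}{-2193281} = 6878581 \left(- \frac{1}{2193281}\right) = - \frac{6878581}{2193281}$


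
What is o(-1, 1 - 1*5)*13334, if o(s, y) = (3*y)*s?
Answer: 160008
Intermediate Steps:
o(s, y) = 3*s*y
o(-1, 1 - 1*5)*13334 = (3*(-1)*(1 - 1*5))*13334 = (3*(-1)*(1 - 5))*13334 = (3*(-1)*(-4))*13334 = 12*13334 = 160008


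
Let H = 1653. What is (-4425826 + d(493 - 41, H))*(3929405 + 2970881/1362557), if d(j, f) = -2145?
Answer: -23707539429718923486/1362557 ≈ -1.7399e+13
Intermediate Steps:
(-4425826 + d(493 - 41, H))*(3929405 + 2970881/1362557) = (-4425826 - 2145)*(3929405 + 2970881/1362557) = -4427971*(3929405 + 2970881*(1/1362557)) = -4427971*(3929405 + 2970881/1362557) = -4427971*5354041259466/1362557 = -23707539429718923486/1362557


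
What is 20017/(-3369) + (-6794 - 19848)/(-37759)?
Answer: -666065005/127210071 ≈ -5.2359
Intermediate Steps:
20017/(-3369) + (-6794 - 19848)/(-37759) = 20017*(-1/3369) - 26642*(-1/37759) = -20017/3369 + 26642/37759 = -666065005/127210071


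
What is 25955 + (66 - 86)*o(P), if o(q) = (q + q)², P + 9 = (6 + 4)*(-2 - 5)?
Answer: -473325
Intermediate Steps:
P = -79 (P = -9 + (6 + 4)*(-2 - 5) = -9 + 10*(-7) = -9 - 70 = -79)
o(q) = 4*q² (o(q) = (2*q)² = 4*q²)
25955 + (66 - 86)*o(P) = 25955 + (66 - 86)*(4*(-79)²) = 25955 - 80*6241 = 25955 - 20*24964 = 25955 - 499280 = -473325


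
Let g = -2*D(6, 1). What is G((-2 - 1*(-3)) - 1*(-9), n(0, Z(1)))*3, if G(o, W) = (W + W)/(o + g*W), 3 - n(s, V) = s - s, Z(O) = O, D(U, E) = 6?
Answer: -9/13 ≈ -0.69231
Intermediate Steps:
g = -12 (g = -2*6 = -12)
n(s, V) = 3 (n(s, V) = 3 - (s - s) = 3 - 1*0 = 3 + 0 = 3)
G(o, W) = 2*W/(o - 12*W) (G(o, W) = (W + W)/(o - 12*W) = (2*W)/(o - 12*W) = 2*W/(o - 12*W))
G((-2 - 1*(-3)) - 1*(-9), n(0, Z(1)))*3 = (2*3/(((-2 - 1*(-3)) - 1*(-9)) - 12*3))*3 = (2*3/(((-2 + 3) + 9) - 36))*3 = (2*3/((1 + 9) - 36))*3 = (2*3/(10 - 36))*3 = (2*3/(-26))*3 = (2*3*(-1/26))*3 = -3/13*3 = -9/13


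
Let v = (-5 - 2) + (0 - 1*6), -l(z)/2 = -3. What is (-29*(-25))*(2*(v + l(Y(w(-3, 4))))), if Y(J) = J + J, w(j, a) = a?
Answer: -10150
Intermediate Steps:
Y(J) = 2*J
l(z) = 6 (l(z) = -2*(-3) = 6)
v = -13 (v = -7 + (0 - 6) = -7 - 6 = -13)
(-29*(-25))*(2*(v + l(Y(w(-3, 4))))) = (-29*(-25))*(2*(-13 + 6)) = 725*(2*(-7)) = 725*(-14) = -10150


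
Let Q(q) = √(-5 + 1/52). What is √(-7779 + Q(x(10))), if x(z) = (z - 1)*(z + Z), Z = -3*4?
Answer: √(-5258604 + 26*I*√3367)/26 ≈ 0.012652 + 88.199*I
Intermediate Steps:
Z = -12
x(z) = (-1 + z)*(-12 + z) (x(z) = (z - 1)*(z - 12) = (-1 + z)*(-12 + z))
Q(q) = I*√3367/26 (Q(q) = √(-5 + 1/52) = √(-259/52) = I*√3367/26)
√(-7779 + Q(x(10))) = √(-7779 + I*√3367/26)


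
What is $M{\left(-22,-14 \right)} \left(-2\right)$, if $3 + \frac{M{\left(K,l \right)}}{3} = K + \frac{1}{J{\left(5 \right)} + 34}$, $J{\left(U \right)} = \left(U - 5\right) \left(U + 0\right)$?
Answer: $\frac{2547}{17} \approx 149.82$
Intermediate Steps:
$J{\left(U \right)} = U \left(-5 + U\right)$ ($J{\left(U \right)} = \left(-5 + U\right) U = U \left(-5 + U\right)$)
$M{\left(K,l \right)} = - \frac{303}{34} + 3 K$ ($M{\left(K,l \right)} = -9 + 3 \left(K + \frac{1}{5 \left(-5 + 5\right) + 34}\right) = -9 + 3 \left(K + \frac{1}{5 \cdot 0 + 34}\right) = -9 + 3 \left(K + \frac{1}{0 + 34}\right) = -9 + 3 \left(K + \frac{1}{34}\right) = -9 + 3 \left(\frac{1}{34} + K\right) = -9 + \left(\frac{3}{34} + 3 K\right) = - \frac{303}{34} + 3 K$)
$M{\left(-22,-14 \right)} \left(-2\right) = \left(- \frac{303}{34} + 3 \left(-22\right)\right) \left(-2\right) = \left(- \frac{303}{34} - 66\right) \left(-2\right) = \left(- \frac{2547}{34}\right) \left(-2\right) = \frac{2547}{17}$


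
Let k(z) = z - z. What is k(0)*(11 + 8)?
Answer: 0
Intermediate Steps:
k(z) = 0
k(0)*(11 + 8) = 0*(11 + 8) = 0*19 = 0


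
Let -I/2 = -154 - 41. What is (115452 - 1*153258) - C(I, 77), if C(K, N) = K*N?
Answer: -67836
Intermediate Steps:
I = 390 (I = -2*(-154 - 41) = -2*(-195) = 390)
(115452 - 1*153258) - C(I, 77) = (115452 - 1*153258) - 390*77 = (115452 - 153258) - 1*30030 = -37806 - 30030 = -67836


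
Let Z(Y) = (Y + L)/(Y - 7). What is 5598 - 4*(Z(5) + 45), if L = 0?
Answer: 5428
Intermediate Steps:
Z(Y) = Y/(-7 + Y) (Z(Y) = (Y + 0)/(Y - 7) = Y/(-7 + Y))
5598 - 4*(Z(5) + 45) = 5598 - 4*(5/(-7 + 5) + 45) = 5598 - 4*(5/(-2) + 45) = 5598 - 4*(5*(-½) + 45) = 5598 - 4*(-5/2 + 45) = 5598 - 4*85/2 = 5598 - 1*170 = 5598 - 170 = 5428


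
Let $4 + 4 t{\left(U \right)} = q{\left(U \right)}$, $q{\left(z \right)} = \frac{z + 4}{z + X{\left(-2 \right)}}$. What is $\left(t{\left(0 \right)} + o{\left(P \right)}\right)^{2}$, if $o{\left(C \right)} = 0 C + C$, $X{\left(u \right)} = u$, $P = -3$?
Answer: $\frac{81}{4} \approx 20.25$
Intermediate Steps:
$o{\left(C \right)} = C$ ($o{\left(C \right)} = 0 + C = C$)
$q{\left(z \right)} = \frac{4 + z}{-2 + z}$ ($q{\left(z \right)} = \frac{z + 4}{z - 2} = \frac{4 + z}{-2 + z}$)
$t{\left(U \right)} = -1 + \frac{4 + U}{4 \left(-2 + U\right)}$ ($t{\left(U \right)} = -1 + \frac{\frac{1}{-2 + U} \left(4 + U\right)}{4} = -1 + \frac{4 + U}{4 \left(-2 + U\right)}$)
$\left(t{\left(0 \right)} + o{\left(P \right)}\right)^{2} = \left(\frac{3 \left(4 - 0\right)}{4 \left(-2 + 0\right)} - 3\right)^{2} = \left(\frac{3 \left(4 + 0\right)}{4 \left(-2\right)} - 3\right)^{2} = \left(\frac{3}{4} \left(- \frac{1}{2}\right) 4 - 3\right)^{2} = \left(- \frac{3}{2} - 3\right)^{2} = \left(- \frac{9}{2}\right)^{2} = \frac{81}{4}$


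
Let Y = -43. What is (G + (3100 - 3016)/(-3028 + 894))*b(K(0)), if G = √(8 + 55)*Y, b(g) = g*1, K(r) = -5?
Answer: 210/1067 + 645*√7 ≈ 1706.7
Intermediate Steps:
b(g) = g
G = -129*√7 (G = √(8 + 55)*(-43) = √63*(-43) = (3*√7)*(-43) = -129*√7 ≈ -341.30)
(G + (3100 - 3016)/(-3028 + 894))*b(K(0)) = (-129*√7 + (3100 - 3016)/(-3028 + 894))*(-5) = (-129*√7 + 84/(-2134))*(-5) = (-129*√7 + 84*(-1/2134))*(-5) = (-129*√7 - 42/1067)*(-5) = (-42/1067 - 129*√7)*(-5) = 210/1067 + 645*√7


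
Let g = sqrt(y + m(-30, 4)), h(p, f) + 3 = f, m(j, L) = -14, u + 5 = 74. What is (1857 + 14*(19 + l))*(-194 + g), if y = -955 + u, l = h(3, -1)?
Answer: -400998 + 62010*I ≈ -4.01e+5 + 62010.0*I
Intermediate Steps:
u = 69 (u = -5 + 74 = 69)
h(p, f) = -3 + f
l = -4 (l = -3 - 1 = -4)
y = -886 (y = -955 + 69 = -886)
g = 30*I (g = sqrt(-886 - 14) = sqrt(-900) = 30*I ≈ 30.0*I)
(1857 + 14*(19 + l))*(-194 + g) = (1857 + 14*(19 - 4))*(-194 + 30*I) = (1857 + 14*15)*(-194 + 30*I) = (1857 + 210)*(-194 + 30*I) = 2067*(-194 + 30*I) = -400998 + 62010*I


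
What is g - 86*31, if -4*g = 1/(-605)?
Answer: -6451719/2420 ≈ -2666.0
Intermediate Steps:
g = 1/2420 (g = -¼/(-605) = -¼*(-1/605) = 1/2420 ≈ 0.00041322)
g - 86*31 = 1/2420 - 86*31 = 1/2420 - 2666 = -6451719/2420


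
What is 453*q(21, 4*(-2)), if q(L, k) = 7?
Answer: 3171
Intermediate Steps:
453*q(21, 4*(-2)) = 453*7 = 3171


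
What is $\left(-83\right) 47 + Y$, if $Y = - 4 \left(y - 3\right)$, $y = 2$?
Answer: $-3897$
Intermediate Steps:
$Y = 4$ ($Y = - 4 \left(2 - 3\right) = \left(-4\right) \left(-1\right) = 4$)
$\left(-83\right) 47 + Y = \left(-83\right) 47 + 4 = -3901 + 4 = -3897$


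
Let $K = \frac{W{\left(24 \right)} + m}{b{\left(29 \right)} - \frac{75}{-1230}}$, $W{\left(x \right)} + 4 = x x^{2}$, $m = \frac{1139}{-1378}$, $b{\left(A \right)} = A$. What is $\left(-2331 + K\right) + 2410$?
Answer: $\frac{910464734}{1641887} \approx 554.52$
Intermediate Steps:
$m = - \frac{1139}{1378}$ ($m = 1139 \left(- \frac{1}{1378}\right) = - \frac{1139}{1378} \approx -0.82656$)
$W{\left(x \right)} = -4 + x^{3}$ ($W{\left(x \right)} = -4 + x x^{2} = -4 + x^{3}$)
$K = \frac{780755661}{1641887}$ ($K = \frac{\left(-4 + 24^{3}\right) - \frac{1139}{1378}}{29 - \frac{75}{-1230}} = \frac{\left(-4 + 13824\right) - \frac{1139}{1378}}{29 - - \frac{5}{82}} = \frac{13820 - \frac{1139}{1378}}{29 + \frac{5}{82}} = \frac{19042821}{1378 \cdot \frac{2383}{82}} = \frac{19042821}{1378} \cdot \frac{82}{2383} = \frac{780755661}{1641887} \approx 475.52$)
$\left(-2331 + K\right) + 2410 = \left(-2331 + \frac{780755661}{1641887}\right) + 2410 = - \frac{3046482936}{1641887} + 2410 = \frac{910464734}{1641887}$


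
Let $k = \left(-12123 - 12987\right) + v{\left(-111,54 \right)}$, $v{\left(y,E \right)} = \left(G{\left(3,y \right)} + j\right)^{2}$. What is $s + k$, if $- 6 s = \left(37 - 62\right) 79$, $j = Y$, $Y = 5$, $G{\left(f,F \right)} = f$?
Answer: $- \frac{148301}{6} \approx -24717.0$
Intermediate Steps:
$j = 5$
$s = \frac{1975}{6}$ ($s = - \frac{\left(37 - 62\right) 79}{6} = - \frac{\left(-25\right) 79}{6} = \left(- \frac{1}{6}\right) \left(-1975\right) = \frac{1975}{6} \approx 329.17$)
$v{\left(y,E \right)} = 64$ ($v{\left(y,E \right)} = \left(3 + 5\right)^{2} = 8^{2} = 64$)
$k = -25046$ ($k = \left(-12123 - 12987\right) + 64 = -25110 + 64 = -25046$)
$s + k = \frac{1975}{6} - 25046 = - \frac{148301}{6}$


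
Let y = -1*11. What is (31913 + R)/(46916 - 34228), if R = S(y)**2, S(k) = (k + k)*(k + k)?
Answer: 266169/12688 ≈ 20.978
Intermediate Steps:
y = -11
S(k) = 4*k**2 (S(k) = (2*k)*(2*k) = 4*k**2)
R = 234256 (R = (4*(-11)**2)**2 = (4*121)**2 = 484**2 = 234256)
(31913 + R)/(46916 - 34228) = (31913 + 234256)/(46916 - 34228) = 266169/12688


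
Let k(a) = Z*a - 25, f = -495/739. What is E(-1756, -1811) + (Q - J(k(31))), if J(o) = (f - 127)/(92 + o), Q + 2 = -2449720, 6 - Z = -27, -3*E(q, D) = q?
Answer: -2959205973028/1208265 ≈ -2.4491e+6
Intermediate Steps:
E(q, D) = -q/3
f = -495/739 (f = -495*1/739 = -495/739 ≈ -0.66982)
Z = 33 (Z = 6 - 1*(-27) = 6 + 27 = 33)
Q = -2449722 (Q = -2 - 2449720 = -2449722)
k(a) = -25 + 33*a (k(a) = 33*a - 25 = -25 + 33*a)
J(o) = -94348/(739*(92 + o)) (J(o) = (-495/739 - 127)/(92 + o) = -94348/(739*(92 + o)))
E(-1756, -1811) + (Q - J(k(31))) = -1/3*(-1756) + (-2449722 - (-94348)/(67988 + 739*(-25 + 33*31))) = 1756/3 + (-2449722 - (-94348)/(67988 + 739*(-25 + 1023))) = 1756/3 + (-2449722 - (-94348)/(67988 + 739*998)) = 1756/3 + (-2449722 - (-94348)/(67988 + 737522)) = 1756/3 + (-2449722 - (-94348)/805510) = 1756/3 + (-2449722 - 1*(-47174/402755)) = 1756/3 + (-2449722 + 47174/402755) = 1756/3 - 986637736936/402755 = -2959205973028/1208265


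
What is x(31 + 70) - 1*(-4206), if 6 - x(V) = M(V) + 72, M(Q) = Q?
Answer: 4039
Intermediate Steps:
x(V) = -66 - V (x(V) = 6 - (V + 72) = 6 - (72 + V) = 6 + (-72 - V) = -66 - V)
x(31 + 70) - 1*(-4206) = (-66 - (31 + 70)) - 1*(-4206) = (-66 - 1*101) + 4206 = (-66 - 101) + 4206 = -167 + 4206 = 4039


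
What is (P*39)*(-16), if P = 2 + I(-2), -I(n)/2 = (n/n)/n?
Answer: -1872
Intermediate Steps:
I(n) = -2/n (I(n) = -2*n/n/n = -2/n)
P = 3 (P = 2 - 2/(-2) = 2 - 2*(-1/2) = 2 + 1 = 3)
(P*39)*(-16) = (3*39)*(-16) = 117*(-16) = -1872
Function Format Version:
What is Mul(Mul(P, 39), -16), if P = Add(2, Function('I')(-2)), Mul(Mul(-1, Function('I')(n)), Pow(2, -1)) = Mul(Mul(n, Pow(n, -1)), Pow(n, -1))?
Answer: -1872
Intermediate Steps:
Function('I')(n) = Mul(-2, Pow(n, -1)) (Function('I')(n) = Mul(-2, Mul(Mul(n, Pow(n, -1)), Pow(n, -1))) = Mul(-2, Mul(1, Pow(n, -1))) = Mul(-2, Pow(n, -1)))
P = 3 (P = Add(2, Mul(-2, Pow(-2, -1))) = Add(2, Mul(-2, Rational(-1, 2))) = Add(2, 1) = 3)
Mul(Mul(P, 39), -16) = Mul(Mul(3, 39), -16) = Mul(117, -16) = -1872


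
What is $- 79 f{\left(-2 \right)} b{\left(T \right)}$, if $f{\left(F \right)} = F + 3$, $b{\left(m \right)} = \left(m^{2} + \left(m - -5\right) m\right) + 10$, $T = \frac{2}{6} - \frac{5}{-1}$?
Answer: $- \frac{66518}{9} \approx -7390.9$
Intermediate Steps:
$T = \frac{16}{3}$ ($T = 2 \cdot \frac{1}{6} - -5 = \frac{1}{3} + 5 = \frac{16}{3} \approx 5.3333$)
$b{\left(m \right)} = 10 + m^{2} + m \left(5 + m\right)$ ($b{\left(m \right)} = \left(m^{2} + \left(m + 5\right) m\right) + 10 = \left(m^{2} + \left(5 + m\right) m\right) + 10 = \left(m^{2} + m \left(5 + m\right)\right) + 10 = 10 + m^{2} + m \left(5 + m\right)$)
$f{\left(F \right)} = 3 + F$
$- 79 f{\left(-2 \right)} b{\left(T \right)} = - 79 \left(3 - 2\right) \left(10 + 2 \left(\frac{16}{3}\right)^{2} + 5 \cdot \frac{16}{3}\right) = \left(-79\right) 1 \left(10 + 2 \cdot \frac{256}{9} + \frac{80}{3}\right) = - 79 \left(10 + \frac{512}{9} + \frac{80}{3}\right) = \left(-79\right) \frac{842}{9} = - \frac{66518}{9}$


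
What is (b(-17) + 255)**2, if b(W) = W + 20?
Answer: 66564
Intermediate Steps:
b(W) = 20 + W
(b(-17) + 255)**2 = ((20 - 17) + 255)**2 = (3 + 255)**2 = 258**2 = 66564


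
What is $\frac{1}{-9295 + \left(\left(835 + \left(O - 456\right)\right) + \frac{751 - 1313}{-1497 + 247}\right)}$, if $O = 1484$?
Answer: $- \frac{625}{4644719} \approx -0.00013456$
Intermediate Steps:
$\frac{1}{-9295 + \left(\left(835 + \left(O - 456\right)\right) + \frac{751 - 1313}{-1497 + 247}\right)} = \frac{1}{-9295 + \left(\left(835 + \left(1484 - 456\right)\right) + \frac{751 - 1313}{-1497 + 247}\right)} = \frac{1}{-9295 + \left(\left(835 + \left(1484 - 456\right)\right) - \frac{562}{-1250}\right)} = \frac{1}{-9295 + \left(\left(835 + 1028\right) - - \frac{281}{625}\right)} = \frac{1}{-9295 + \left(1863 + \frac{281}{625}\right)} = \frac{1}{-9295 + \frac{1164656}{625}} = \frac{1}{- \frac{4644719}{625}} = - \frac{625}{4644719}$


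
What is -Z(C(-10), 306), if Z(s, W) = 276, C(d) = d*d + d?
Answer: -276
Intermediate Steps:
C(d) = d + d**2 (C(d) = d**2 + d = d + d**2)
-Z(C(-10), 306) = -1*276 = -276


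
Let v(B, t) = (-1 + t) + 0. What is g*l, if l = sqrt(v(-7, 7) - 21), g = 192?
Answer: 192*I*sqrt(15) ≈ 743.61*I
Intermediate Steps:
v(B, t) = -1 + t
l = I*sqrt(15) (l = sqrt((-1 + 7) - 21) = sqrt(6 - 21) = sqrt(-15) = I*sqrt(15) ≈ 3.873*I)
g*l = 192*(I*sqrt(15)) = 192*I*sqrt(15)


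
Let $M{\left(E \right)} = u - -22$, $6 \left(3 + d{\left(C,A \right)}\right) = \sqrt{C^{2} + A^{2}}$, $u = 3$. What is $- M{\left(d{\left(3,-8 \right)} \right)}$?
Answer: $-25$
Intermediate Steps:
$d{\left(C,A \right)} = -3 + \frac{\sqrt{A^{2} + C^{2}}}{6}$ ($d{\left(C,A \right)} = -3 + \frac{\sqrt{C^{2} + A^{2}}}{6} = -3 + \frac{\sqrt{A^{2} + C^{2}}}{6}$)
$M{\left(E \right)} = 25$ ($M{\left(E \right)} = 3 - -22 = 3 + 22 = 25$)
$- M{\left(d{\left(3,-8 \right)} \right)} = \left(-1\right) 25 = -25$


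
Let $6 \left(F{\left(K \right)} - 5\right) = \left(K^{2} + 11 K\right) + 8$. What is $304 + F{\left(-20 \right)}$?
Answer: $\frac{1021}{3} \approx 340.33$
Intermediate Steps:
$F{\left(K \right)} = \frac{19}{3} + \frac{K^{2}}{6} + \frac{11 K}{6}$ ($F{\left(K \right)} = 5 + \frac{\left(K^{2} + 11 K\right) + 8}{6} = 5 + \frac{8 + K^{2} + 11 K}{6} = 5 + \left(\frac{4}{3} + \frac{K^{2}}{6} + \frac{11 K}{6}\right) = \frac{19}{3} + \frac{K^{2}}{6} + \frac{11 K}{6}$)
$304 + F{\left(-20 \right)} = 304 + \left(\frac{19}{3} + \frac{\left(-20\right)^{2}}{6} + \frac{11}{6} \left(-20\right)\right) = 304 + \left(\frac{19}{3} + \frac{1}{6} \cdot 400 - \frac{110}{3}\right) = 304 + \left(\frac{19}{3} + \frac{200}{3} - \frac{110}{3}\right) = 304 + \frac{109}{3} = \frac{1021}{3}$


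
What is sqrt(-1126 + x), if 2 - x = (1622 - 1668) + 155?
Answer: 3*I*sqrt(137) ≈ 35.114*I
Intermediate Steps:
x = -107 (x = 2 - ((1622 - 1668) + 155) = 2 - (-46 + 155) = 2 - 1*109 = 2 - 109 = -107)
sqrt(-1126 + x) = sqrt(-1126 - 107) = sqrt(-1233) = 3*I*sqrt(137)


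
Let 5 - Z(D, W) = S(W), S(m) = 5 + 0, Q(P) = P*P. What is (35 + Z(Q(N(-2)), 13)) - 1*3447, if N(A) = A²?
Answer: -3412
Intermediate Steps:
Q(P) = P²
S(m) = 5
Z(D, W) = 0 (Z(D, W) = 5 - 1*5 = 5 - 5 = 0)
(35 + Z(Q(N(-2)), 13)) - 1*3447 = (35 + 0) - 1*3447 = 35 - 3447 = -3412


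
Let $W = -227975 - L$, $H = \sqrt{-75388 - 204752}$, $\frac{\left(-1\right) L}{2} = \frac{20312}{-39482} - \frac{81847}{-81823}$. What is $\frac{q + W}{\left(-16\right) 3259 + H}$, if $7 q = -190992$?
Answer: $\frac{5374886298359388980}{1098090123504074617} + \frac{412311007852055 i \sqrt{70035}}{2196180247008149234} \approx 4.8948 + 0.049684 i$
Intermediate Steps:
$q = - \frac{190992}{7}$ ($q = \frac{1}{7} \left(-190992\right) = - \frac{190992}{7} \approx -27285.0$)
$L = - \frac{1569494478}{1615267843}$ ($L = - 2 \left(\frac{20312}{-39482} - \frac{81847}{-81823}\right) = - 2 \left(20312 \left(- \frac{1}{39482}\right) - - \frac{81847}{81823}\right) = - 2 \left(- \frac{10156}{19741} + \frac{81847}{81823}\right) = \left(-2\right) \frac{784747239}{1615267843} = - \frac{1569494478}{1615267843} \approx -0.97166$)
$H = 2 i \sqrt{70035}$ ($H = \sqrt{-280140} = 2 i \sqrt{70035} \approx 529.28 i$)
$W = - \frac{368239117013447}{1615267843}$ ($W = -227975 - - \frac{1569494478}{1615267843} = -227975 + \frac{1569494478}{1615267843} = - \frac{368239117013447}{1615267843} \approx -2.2797 \cdot 10^{5}$)
$\frac{q + W}{\left(-16\right) 3259 + H} = \frac{- \frac{190992}{7} - \frac{368239117013447}{1615267843}}{\left(-16\right) 3259 + 2 i \sqrt{70035}} = - \frac{412311007852055}{1615267843 \left(-52144 + 2 i \sqrt{70035}\right)}$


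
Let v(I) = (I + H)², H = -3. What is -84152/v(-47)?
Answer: -21038/625 ≈ -33.661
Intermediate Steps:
v(I) = (-3 + I)² (v(I) = (I - 3)² = (-3 + I)²)
-84152/v(-47) = -84152/(-3 - 47)² = -84152/((-50)²) = -84152/2500 = -84152*1/2500 = -21038/625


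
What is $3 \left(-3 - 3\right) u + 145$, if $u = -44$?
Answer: $937$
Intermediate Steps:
$3 \left(-3 - 3\right) u + 145 = 3 \left(-3 - 3\right) \left(-44\right) + 145 = 3 \left(-6\right) \left(-44\right) + 145 = \left(-18\right) \left(-44\right) + 145 = 792 + 145 = 937$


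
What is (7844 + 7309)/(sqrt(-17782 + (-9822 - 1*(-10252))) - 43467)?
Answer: -73183939/209933049 - 10102*I*sqrt(482)/209933049 ≈ -0.34861 - 0.0010565*I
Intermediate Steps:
(7844 + 7309)/(sqrt(-17782 + (-9822 - 1*(-10252))) - 43467) = 15153/(sqrt(-17782 + (-9822 + 10252)) - 43467) = 15153/(sqrt(-17782 + 430) - 43467) = 15153/(sqrt(-17352) - 43467) = 15153/(6*I*sqrt(482) - 43467) = 15153/(-43467 + 6*I*sqrt(482))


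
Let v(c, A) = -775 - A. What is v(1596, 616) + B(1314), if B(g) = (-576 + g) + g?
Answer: 661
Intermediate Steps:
B(g) = -576 + 2*g
v(1596, 616) + B(1314) = (-775 - 1*616) + (-576 + 2*1314) = (-775 - 616) + (-576 + 2628) = -1391 + 2052 = 661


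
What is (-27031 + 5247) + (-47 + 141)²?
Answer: -12948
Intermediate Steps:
(-27031 + 5247) + (-47 + 141)² = -21784 + 94² = -21784 + 8836 = -12948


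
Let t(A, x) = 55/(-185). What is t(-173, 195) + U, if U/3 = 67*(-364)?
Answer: -2707079/37 ≈ -73164.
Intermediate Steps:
U = -73164 (U = 3*(67*(-364)) = 3*(-24388) = -73164)
t(A, x) = -11/37 (t(A, x) = 55*(-1/185) = -11/37)
t(-173, 195) + U = -11/37 - 73164 = -2707079/37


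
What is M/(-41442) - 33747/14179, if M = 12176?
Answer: -785593339/293803059 ≈ -2.6739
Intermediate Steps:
M/(-41442) - 33747/14179 = 12176/(-41442) - 33747/14179 = 12176*(-1/41442) - 33747*1/14179 = -6088/20721 - 33747/14179 = -785593339/293803059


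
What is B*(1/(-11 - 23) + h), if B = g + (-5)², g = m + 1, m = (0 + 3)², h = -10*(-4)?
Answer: 47565/34 ≈ 1399.0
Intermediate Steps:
h = 40
m = 9 (m = 3² = 9)
g = 10 (g = 9 + 1 = 10)
B = 35 (B = 10 + (-5)² = 10 + 25 = 35)
B*(1/(-11 - 23) + h) = 35*(1/(-11 - 23) + 40) = 35*(1/(-34) + 40) = 35*(-1/34 + 40) = 35*(1359/34) = 47565/34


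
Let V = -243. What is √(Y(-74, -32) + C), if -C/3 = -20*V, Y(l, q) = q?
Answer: 2*I*√3653 ≈ 120.88*I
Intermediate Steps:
C = -14580 (C = -(-60)*(-243) = -3*4860 = -14580)
√(Y(-74, -32) + C) = √(-32 - 14580) = √(-14612) = 2*I*√3653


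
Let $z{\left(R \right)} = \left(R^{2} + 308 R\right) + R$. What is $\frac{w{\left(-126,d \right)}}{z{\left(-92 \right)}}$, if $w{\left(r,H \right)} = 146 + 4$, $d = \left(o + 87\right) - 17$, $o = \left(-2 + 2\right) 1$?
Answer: $- \frac{75}{9982} \approx -0.0075135$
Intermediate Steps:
$o = 0$ ($o = 0 \cdot 1 = 0$)
$d = 70$ ($d = \left(0 + 87\right) - 17 = 87 - 17 = 70$)
$w{\left(r,H \right)} = 150$
$z{\left(R \right)} = R^{2} + 309 R$
$\frac{w{\left(-126,d \right)}}{z{\left(-92 \right)}} = \frac{150}{\left(-92\right) \left(309 - 92\right)} = \frac{150}{\left(-92\right) 217} = \frac{150}{-19964} = 150 \left(- \frac{1}{19964}\right) = - \frac{75}{9982}$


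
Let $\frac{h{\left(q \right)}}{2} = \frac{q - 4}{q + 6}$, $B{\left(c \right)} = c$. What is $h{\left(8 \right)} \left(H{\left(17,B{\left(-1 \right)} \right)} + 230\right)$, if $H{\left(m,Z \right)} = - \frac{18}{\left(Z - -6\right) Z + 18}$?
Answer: $\frac{11888}{91} \approx 130.64$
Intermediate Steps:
$h{\left(q \right)} = \frac{2 \left(-4 + q\right)}{6 + q}$ ($h{\left(q \right)} = 2 \frac{q - 4}{q + 6} = 2 \frac{-4 + q}{6 + q} = \frac{2 \left(-4 + q\right)}{6 + q}$)
$H{\left(m,Z \right)} = - \frac{18}{18 + Z \left(6 + Z\right)}$ ($H{\left(m,Z \right)} = - \frac{18}{\left(Z + 6\right) Z + 18} = - \frac{18}{\left(6 + Z\right) Z + 18} = - \frac{18}{Z \left(6 + Z\right) + 18} = - \frac{18}{18 + Z \left(6 + Z\right)}$)
$h{\left(8 \right)} \left(H{\left(17,B{\left(-1 \right)} \right)} + 230\right) = \frac{2 \left(-4 + 8\right)}{6 + 8} \left(- \frac{18}{18 + \left(-1\right)^{2} + 6 \left(-1\right)} + 230\right) = 2 \cdot \frac{1}{14} \cdot 4 \left(- \frac{18}{18 + 1 - 6} + 230\right) = 2 \cdot \frac{1}{14} \cdot 4 \left(- \frac{18}{13} + 230\right) = \frac{4 \left(\left(-18\right) \frac{1}{13} + 230\right)}{7} = \frac{4 \left(- \frac{18}{13} + 230\right)}{7} = \frac{4}{7} \cdot \frac{2972}{13} = \frac{11888}{91}$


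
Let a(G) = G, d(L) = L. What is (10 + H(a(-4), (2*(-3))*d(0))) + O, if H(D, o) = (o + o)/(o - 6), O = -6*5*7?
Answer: -200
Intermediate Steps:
O = -210 (O = -30*7 = -210)
H(D, o) = 2*o/(-6 + o) (H(D, o) = (2*o)/(-6 + o) = 2*o/(-6 + o))
(10 + H(a(-4), (2*(-3))*d(0))) + O = (10 + 2*((2*(-3))*0)/(-6 + (2*(-3))*0)) - 210 = (10 + 2*(-6*0)/(-6 - 6*0)) - 210 = (10 + 2*0/(-6 + 0)) - 210 = (10 + 2*0/(-6)) - 210 = (10 + 2*0*(-⅙)) - 210 = (10 + 0) - 210 = 10 - 210 = -200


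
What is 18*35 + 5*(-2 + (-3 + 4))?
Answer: 625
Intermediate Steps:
18*35 + 5*(-2 + (-3 + 4)) = 630 + 5*(-2 + 1) = 630 + 5*(-1) = 630 - 5 = 625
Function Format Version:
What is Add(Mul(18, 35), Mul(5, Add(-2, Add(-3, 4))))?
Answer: 625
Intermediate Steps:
Add(Mul(18, 35), Mul(5, Add(-2, Add(-3, 4)))) = Add(630, Mul(5, Add(-2, 1))) = Add(630, Mul(5, -1)) = Add(630, -5) = 625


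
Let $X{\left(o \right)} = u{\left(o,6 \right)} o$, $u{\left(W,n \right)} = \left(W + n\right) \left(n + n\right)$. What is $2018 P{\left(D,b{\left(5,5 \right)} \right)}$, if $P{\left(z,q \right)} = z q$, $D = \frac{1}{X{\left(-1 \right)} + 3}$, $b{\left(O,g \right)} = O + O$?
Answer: $- \frac{20180}{57} \approx -354.04$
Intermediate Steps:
$u{\left(W,n \right)} = 2 n \left(W + n\right)$ ($u{\left(W,n \right)} = \left(W + n\right) 2 n = 2 n \left(W + n\right)$)
$X{\left(o \right)} = o \left(72 + 12 o\right)$ ($X{\left(o \right)} = 2 \cdot 6 \left(o + 6\right) o = 2 \cdot 6 \left(6 + o\right) o = \left(72 + 12 o\right) o = o \left(72 + 12 o\right)$)
$b{\left(O,g \right)} = 2 O$
$D = - \frac{1}{57}$ ($D = \frac{1}{12 \left(-1\right) \left(6 - 1\right) + 3} = \frac{1}{12 \left(-1\right) 5 + 3} = \frac{1}{-60 + 3} = \frac{1}{-57} = - \frac{1}{57} \approx -0.017544$)
$P{\left(z,q \right)} = q z$
$2018 P{\left(D,b{\left(5,5 \right)} \right)} = 2018 \cdot 2 \cdot 5 \left(- \frac{1}{57}\right) = 2018 \cdot 10 \left(- \frac{1}{57}\right) = 2018 \left(- \frac{10}{57}\right) = - \frac{20180}{57}$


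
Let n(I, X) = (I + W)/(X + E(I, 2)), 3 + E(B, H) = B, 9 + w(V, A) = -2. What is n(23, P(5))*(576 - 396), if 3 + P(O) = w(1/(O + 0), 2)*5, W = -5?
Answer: -1620/19 ≈ -85.263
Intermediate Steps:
w(V, A) = -11 (w(V, A) = -9 - 2 = -11)
E(B, H) = -3 + B
P(O) = -58 (P(O) = -3 - 11*5 = -3 - 55 = -58)
n(I, X) = (-5 + I)/(-3 + I + X) (n(I, X) = (I - 5)/(X + (-3 + I)) = (-5 + I)/(-3 + I + X))
n(23, P(5))*(576 - 396) = ((-5 + 23)/(-3 + 23 - 58))*(576 - 396) = (18/(-38))*180 = -1/38*18*180 = -9/19*180 = -1620/19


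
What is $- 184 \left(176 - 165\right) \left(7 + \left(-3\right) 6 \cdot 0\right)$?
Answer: $-14168$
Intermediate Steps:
$- 184 \left(176 - 165\right) \left(7 + \left(-3\right) 6 \cdot 0\right) = - 184 \cdot 11 \left(7 - 0\right) = - 184 \cdot 11 \left(7 + 0\right) = - 184 \cdot 11 \cdot 7 = \left(-184\right) 77 = -14168$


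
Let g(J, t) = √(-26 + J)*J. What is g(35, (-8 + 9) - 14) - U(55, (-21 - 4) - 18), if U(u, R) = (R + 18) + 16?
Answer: 114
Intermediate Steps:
U(u, R) = 34 + R (U(u, R) = (18 + R) + 16 = 34 + R)
g(J, t) = J*√(-26 + J)
g(35, (-8 + 9) - 14) - U(55, (-21 - 4) - 18) = 35*√(-26 + 35) - (34 + ((-21 - 4) - 18)) = 35*√9 - (34 + (-25 - 18)) = 35*3 - (34 - 43) = 105 - 1*(-9) = 105 + 9 = 114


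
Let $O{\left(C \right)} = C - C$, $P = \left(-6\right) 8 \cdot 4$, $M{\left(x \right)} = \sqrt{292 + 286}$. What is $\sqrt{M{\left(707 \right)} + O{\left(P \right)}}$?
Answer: $\sqrt[4]{2} \sqrt{17} \approx 4.9032$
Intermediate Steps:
$M{\left(x \right)} = 17 \sqrt{2}$ ($M{\left(x \right)} = \sqrt{578} = 17 \sqrt{2}$)
$P = -192$ ($P = \left(-48\right) 4 = -192$)
$O{\left(C \right)} = 0$
$\sqrt{M{\left(707 \right)} + O{\left(P \right)}} = \sqrt{17 \sqrt{2} + 0} = \sqrt{17 \sqrt{2}} = \sqrt[4]{2} \sqrt{17}$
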